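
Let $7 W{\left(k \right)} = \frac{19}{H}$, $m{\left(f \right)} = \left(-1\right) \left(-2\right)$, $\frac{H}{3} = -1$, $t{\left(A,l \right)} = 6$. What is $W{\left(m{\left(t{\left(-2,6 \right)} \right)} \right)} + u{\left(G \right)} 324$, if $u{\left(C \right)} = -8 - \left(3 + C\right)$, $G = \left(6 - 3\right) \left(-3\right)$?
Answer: $- \frac{13627}{21} \approx -648.9$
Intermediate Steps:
$H = -3$ ($H = 3 \left(-1\right) = -3$)
$m{\left(f \right)} = 2$
$W{\left(k \right)} = - \frac{19}{21}$ ($W{\left(k \right)} = \frac{19 \frac{1}{-3}}{7} = \frac{19 \left(- \frac{1}{3}\right)}{7} = \frac{1}{7} \left(- \frac{19}{3}\right) = - \frac{19}{21}$)
$G = -9$ ($G = 3 \left(-3\right) = -9$)
$u{\left(C \right)} = -11 - C$
$W{\left(m{\left(t{\left(-2,6 \right)} \right)} \right)} + u{\left(G \right)} 324 = - \frac{19}{21} + \left(-11 - -9\right) 324 = - \frac{19}{21} + \left(-11 + 9\right) 324 = - \frac{19}{21} - 648 = - \frac{13627}{21}$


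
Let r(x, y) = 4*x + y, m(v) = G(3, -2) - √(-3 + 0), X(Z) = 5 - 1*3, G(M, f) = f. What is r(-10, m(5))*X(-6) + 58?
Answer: -26 - 2*I*√3 ≈ -26.0 - 3.4641*I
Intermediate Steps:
X(Z) = 2 (X(Z) = 5 - 3 = 2)
m(v) = -2 - I*√3 (m(v) = -2 - √(-3 + 0) = -2 - √(-3) = -2 - I*√3)
r(x, y) = y + 4*x
r(-10, m(5))*X(-6) + 58 = ((-2 - I*√3) + 4*(-10))*2 + 58 = ((-2 - I*√3) - 40)*2 + 58 = (-42 - I*√3)*2 + 58 = (-84 - 2*I*√3) + 58 = -26 - 2*I*√3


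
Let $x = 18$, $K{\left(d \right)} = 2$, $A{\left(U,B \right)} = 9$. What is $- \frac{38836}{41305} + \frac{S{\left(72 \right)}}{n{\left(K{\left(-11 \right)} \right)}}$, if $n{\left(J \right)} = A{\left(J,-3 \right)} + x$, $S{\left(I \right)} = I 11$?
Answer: $\frac{3518332}{123915} \approx 28.393$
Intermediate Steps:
$S{\left(I \right)} = 11 I$
$n{\left(J \right)} = 27$ ($n{\left(J \right)} = 9 + 18 = 27$)
$- \frac{38836}{41305} + \frac{S{\left(72 \right)}}{n{\left(K{\left(-11 \right)} \right)}} = - \frac{38836}{41305} + \frac{11 \cdot 72}{27} = \left(-38836\right) \frac{1}{41305} + 792 \cdot \frac{1}{27} = - \frac{38836}{41305} + \frac{88}{3} = \frac{3518332}{123915}$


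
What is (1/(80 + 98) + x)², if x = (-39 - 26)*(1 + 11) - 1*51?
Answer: 21879438889/31684 ≈ 6.9055e+5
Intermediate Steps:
x = -831 (x = -65*12 - 51 = -780 - 51 = -831)
(1/(80 + 98) + x)² = (1/(80 + 98) - 831)² = (1/178 - 831)² = (-147917/178)² = 21879438889/31684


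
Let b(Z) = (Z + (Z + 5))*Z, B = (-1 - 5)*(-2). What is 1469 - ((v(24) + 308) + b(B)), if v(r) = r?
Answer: 789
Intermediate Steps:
B = 12 (B = -6*(-2) = 12)
b(Z) = Z*(5 + 2*Z) (b(Z) = (Z + (5 + Z))*Z = (5 + 2*Z)*Z = Z*(5 + 2*Z))
1469 - ((v(24) + 308) + b(B)) = 1469 - ((24 + 308) + 12*(5 + 2*12)) = 1469 - (332 + 12*(5 + 24)) = 1469 - (332 + 12*29) = 1469 - (332 + 348) = 1469 - 1*680 = 1469 - 680 = 789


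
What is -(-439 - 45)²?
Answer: -234256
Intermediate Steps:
-(-439 - 45)² = -1*(-484)² = -1*234256 = -234256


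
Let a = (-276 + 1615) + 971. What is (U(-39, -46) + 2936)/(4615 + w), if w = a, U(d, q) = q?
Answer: 578/1385 ≈ 0.41733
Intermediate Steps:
a = 2310 (a = 1339 + 971 = 2310)
w = 2310
(U(-39, -46) + 2936)/(4615 + w) = (-46 + 2936)/(4615 + 2310) = 2890/6925 = 2890*(1/6925) = 578/1385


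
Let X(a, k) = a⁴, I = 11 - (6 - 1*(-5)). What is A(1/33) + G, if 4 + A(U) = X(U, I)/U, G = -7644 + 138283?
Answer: 4694629996/35937 ≈ 1.3064e+5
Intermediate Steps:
G = 130639
I = 0 (I = 11 - (6 + 5) = 11 - 1*11 = 11 - 11 = 0)
A(U) = -4 + U³ (A(U) = -4 + U⁴/U = -4 + U³)
A(1/33) + G = (-4 + (1/33)³) + 130639 = (-4 + 1/35937) + 130639 = -143747/35937 + 130639 = 4694629996/35937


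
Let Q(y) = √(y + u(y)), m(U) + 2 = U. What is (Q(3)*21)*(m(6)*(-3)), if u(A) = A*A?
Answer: -504*√3 ≈ -872.95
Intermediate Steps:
m(U) = -2 + U
u(A) = A²
Q(y) = √(y + y²)
(Q(3)*21)*(m(6)*(-3)) = (√(3*(1 + 3))*21)*((-2 + 6)*(-3)) = (√(3*4)*21)*(4*(-3)) = (√12*21)*(-12) = ((2*√3)*21)*(-12) = (42*√3)*(-12) = -504*√3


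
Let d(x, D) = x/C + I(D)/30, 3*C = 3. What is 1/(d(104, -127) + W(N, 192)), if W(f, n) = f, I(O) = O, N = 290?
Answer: 30/11693 ≈ 0.0025656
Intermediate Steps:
C = 1 (C = (⅓)*3 = 1)
d(x, D) = x + D/30 (d(x, D) = x/1 + D/30 = x*1 + D*(1/30) = x + D/30)
1/(d(104, -127) + W(N, 192)) = 1/((104 + (1/30)*(-127)) + 290) = 1/((104 - 127/30) + 290) = 1/(2993/30 + 290) = 1/(11693/30) = 30/11693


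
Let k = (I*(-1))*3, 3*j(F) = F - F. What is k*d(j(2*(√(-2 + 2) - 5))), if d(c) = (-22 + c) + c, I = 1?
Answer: 66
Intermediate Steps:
j(F) = 0 (j(F) = (F - F)/3 = (⅓)*0 = 0)
k = -3 (k = (1*(-1))*3 = -1*3 = -3)
d(c) = -22 + 2*c
k*d(j(2*(√(-2 + 2) - 5))) = -3*(-22 + 2*0) = -3*(-22 + 0) = -3*(-22) = 66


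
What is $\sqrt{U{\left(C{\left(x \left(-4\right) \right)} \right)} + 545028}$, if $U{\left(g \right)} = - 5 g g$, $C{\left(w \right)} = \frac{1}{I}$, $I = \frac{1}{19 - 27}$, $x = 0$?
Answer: $2 \sqrt{136177} \approx 738.04$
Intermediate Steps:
$I = - \frac{1}{8}$ ($I = \frac{1}{-8} = - \frac{1}{8} \approx -0.125$)
$C{\left(w \right)} = -8$ ($C{\left(w \right)} = \frac{1}{- \frac{1}{8}} = -8$)
$U{\left(g \right)} = - 5 g^{2}$
$\sqrt{U{\left(C{\left(x \left(-4\right) \right)} \right)} + 545028} = \sqrt{- 5 \left(-8\right)^{2} + 545028} = \sqrt{\left(-5\right) 64 + 545028} = \sqrt{-320 + 545028} = \sqrt{544708} = 2 \sqrt{136177}$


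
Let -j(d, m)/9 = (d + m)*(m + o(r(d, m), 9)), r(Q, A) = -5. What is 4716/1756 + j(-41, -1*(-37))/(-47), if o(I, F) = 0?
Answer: -529335/20633 ≈ -25.655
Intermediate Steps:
j(d, m) = -9*m*(d + m) (j(d, m) = -9*(d + m)*(m + 0) = -9*(d + m)*m = -9*m*(d + m))
4716/1756 + j(-41, -1*(-37))/(-47) = 4716/1756 + (9*(-1*(-37))*(-1*(-41) - (-1)*(-37)))/(-47) = 4716*(1/1756) + (9*37*(41 - 1*37))*(-1/47) = 1179/439 + (9*37*(41 - 37))*(-1/47) = 1179/439 + (9*37*4)*(-1/47) = 1179/439 + 1332*(-1/47) = 1179/439 - 1332/47 = -529335/20633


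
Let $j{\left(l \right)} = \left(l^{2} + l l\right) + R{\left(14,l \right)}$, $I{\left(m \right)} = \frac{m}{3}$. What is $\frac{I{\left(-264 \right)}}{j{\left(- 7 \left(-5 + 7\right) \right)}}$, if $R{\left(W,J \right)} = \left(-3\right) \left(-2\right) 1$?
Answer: $- \frac{44}{199} \approx -0.22111$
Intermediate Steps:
$R{\left(W,J \right)} = 6$ ($R{\left(W,J \right)} = 6 \cdot 1 = 6$)
$I{\left(m \right)} = \frac{m}{3}$ ($I{\left(m \right)} = m \frac{1}{3} = \frac{m}{3}$)
$j{\left(l \right)} = 6 + 2 l^{2}$ ($j{\left(l \right)} = \left(l^{2} + l l\right) + 6 = \left(l^{2} + l^{2}\right) + 6 = 2 l^{2} + 6 = 6 + 2 l^{2}$)
$\frac{I{\left(-264 \right)}}{j{\left(- 7 \left(-5 + 7\right) \right)}} = \frac{\frac{1}{3} \left(-264\right)}{6 + 2 \left(- 7 \left(-5 + 7\right)\right)^{2}} = - \frac{88}{6 + 2 \left(\left(-7\right) 2\right)^{2}} = - \frac{88}{6 + 2 \left(-14\right)^{2}} = - \frac{88}{6 + 2 \cdot 196} = - \frac{88}{6 + 392} = - \frac{88}{398} = \left(-88\right) \frac{1}{398} = - \frac{44}{199}$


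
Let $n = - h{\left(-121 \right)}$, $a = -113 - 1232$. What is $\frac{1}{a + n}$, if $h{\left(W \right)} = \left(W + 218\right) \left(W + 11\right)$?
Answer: $\frac{1}{9325} \approx 0.00010724$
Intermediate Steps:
$a = -1345$ ($a = -113 - 1232 = -1345$)
$h{\left(W \right)} = \left(11 + W\right) \left(218 + W\right)$ ($h{\left(W \right)} = \left(218 + W\right) \left(11 + W\right) = \left(11 + W\right) \left(218 + W\right)$)
$n = 10670$ ($n = - (2398 + \left(-121\right)^{2} + 229 \left(-121\right)) = - (2398 + 14641 - 27709) = \left(-1\right) \left(-10670\right) = 10670$)
$\frac{1}{a + n} = \frac{1}{-1345 + 10670} = \frac{1}{9325}$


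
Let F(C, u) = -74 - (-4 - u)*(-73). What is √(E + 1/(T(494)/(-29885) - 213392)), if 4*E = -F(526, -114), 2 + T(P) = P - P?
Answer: I*√80890509682947175503466/6377219918 ≈ 44.598*I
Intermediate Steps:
T(P) = -2 (T(P) = -2 + (P - P) = -2 + 0 = -2)
F(C, u) = -366 - 73*u (F(C, u) = -74 - (292 + 73*u) = -74 + (-292 - 73*u) = -366 - 73*u)
E = -1989 (E = (-(-366 - 73*(-114)))/4 = (-(-366 + 8322))/4 = (-1*7956)/4 = (¼)*(-7956) = -1989)
√(E + 1/(T(494)/(-29885) - 213392)) = √(-1989 + 1/(-2/(-29885) - 213392)) = √(-1989 + 1/(-2*(-1/29885) - 213392)) = √(-1989 + 1/(2/29885 - 213392)) = √(-1989 + 1/(-6377219918/29885)) = √(-1989 - 29885/6377219918) = √(-12684290446787/6377219918) = I*√80890509682947175503466/6377219918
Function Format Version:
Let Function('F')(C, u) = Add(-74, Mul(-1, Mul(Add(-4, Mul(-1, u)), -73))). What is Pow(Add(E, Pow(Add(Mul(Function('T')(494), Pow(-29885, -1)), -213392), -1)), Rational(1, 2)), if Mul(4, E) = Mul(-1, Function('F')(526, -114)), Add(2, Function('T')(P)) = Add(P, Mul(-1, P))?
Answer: Mul(Rational(1, 6377219918), I, Pow(80890509682947175503466, Rational(1, 2))) ≈ Mul(44.598, I)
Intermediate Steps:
Function('T')(P) = -2 (Function('T')(P) = Add(-2, Add(P, Mul(-1, P))) = Add(-2, 0) = -2)
Function('F')(C, u) = Add(-366, Mul(-73, u)) (Function('F')(C, u) = Add(-74, Mul(-1, Add(292, Mul(73, u)))) = Add(-74, Add(-292, Mul(-73, u))) = Add(-366, Mul(-73, u)))
E = -1989 (E = Mul(Rational(1, 4), Mul(-1, Add(-366, Mul(-73, -114)))) = Mul(Rational(1, 4), Mul(-1, Add(-366, 8322))) = Mul(Rational(1, 4), Mul(-1, 7956)) = Mul(Rational(1, 4), -7956) = -1989)
Pow(Add(E, Pow(Add(Mul(Function('T')(494), Pow(-29885, -1)), -213392), -1)), Rational(1, 2)) = Pow(Add(-1989, Pow(Add(Mul(-2, Pow(-29885, -1)), -213392), -1)), Rational(1, 2)) = Pow(Add(-1989, Pow(Add(Mul(-2, Rational(-1, 29885)), -213392), -1)), Rational(1, 2)) = Pow(Add(-1989, Pow(Add(Rational(2, 29885), -213392), -1)), Rational(1, 2)) = Pow(Add(-1989, Pow(Rational(-6377219918, 29885), -1)), Rational(1, 2)) = Pow(Add(-1989, Rational(-29885, 6377219918)), Rational(1, 2)) = Pow(Rational(-12684290446787, 6377219918), Rational(1, 2)) = Mul(Rational(1, 6377219918), I, Pow(80890509682947175503466, Rational(1, 2)))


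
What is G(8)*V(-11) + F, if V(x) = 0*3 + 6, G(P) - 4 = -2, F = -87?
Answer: -75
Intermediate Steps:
G(P) = 2 (G(P) = 4 - 2 = 2)
V(x) = 6 (V(x) = 0 + 6 = 6)
G(8)*V(-11) + F = 2*6 - 87 = 12 - 87 = -75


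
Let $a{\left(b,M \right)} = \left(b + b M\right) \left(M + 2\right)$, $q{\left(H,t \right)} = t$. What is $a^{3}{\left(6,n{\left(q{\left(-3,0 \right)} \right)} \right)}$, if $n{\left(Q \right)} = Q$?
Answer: $1728$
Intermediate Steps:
$a{\left(b,M \right)} = \left(2 + M\right) \left(b + M b\right)$ ($a{\left(b,M \right)} = \left(b + M b\right) \left(2 + M\right) = \left(2 + M\right) \left(b + M b\right)$)
$a^{3}{\left(6,n{\left(q{\left(-3,0 \right)} \right)} \right)} = \left(6 \left(2 + 0^{2} + 3 \cdot 0\right)\right)^{3} = \left(6 \left(2 + 0 + 0\right)\right)^{3} = \left(6 \cdot 2\right)^{3} = 12^{3} = 1728$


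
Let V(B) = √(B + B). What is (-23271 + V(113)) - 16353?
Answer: -39624 + √226 ≈ -39609.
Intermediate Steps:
V(B) = √2*√B (V(B) = √(2*B) = √2*√B)
(-23271 + V(113)) - 16353 = (-23271 + √2*√113) - 16353 = (-23271 + √226) - 16353 = -39624 + √226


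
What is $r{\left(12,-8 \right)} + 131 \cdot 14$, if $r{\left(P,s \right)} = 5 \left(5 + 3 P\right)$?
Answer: $2039$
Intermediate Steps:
$r{\left(P,s \right)} = 25 + 15 P$
$r{\left(12,-8 \right)} + 131 \cdot 14 = \left(25 + 15 \cdot 12\right) + 131 \cdot 14 = \left(25 + 180\right) + 1834 = 205 + 1834 = 2039$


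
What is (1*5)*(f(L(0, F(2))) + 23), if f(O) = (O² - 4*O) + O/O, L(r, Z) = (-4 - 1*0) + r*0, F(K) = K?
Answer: 280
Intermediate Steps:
L(r, Z) = -4 (L(r, Z) = (-4 + 0) + 0 = -4 + 0 = -4)
f(O) = 1 + O² - 4*O (f(O) = (O² - 4*O) + 1 = 1 + O² - 4*O)
(1*5)*(f(L(0, F(2))) + 23) = (1*5)*((1 + (-4)² - 4*(-4)) + 23) = 5*((1 + 16 + 16) + 23) = 5*(33 + 23) = 5*56 = 280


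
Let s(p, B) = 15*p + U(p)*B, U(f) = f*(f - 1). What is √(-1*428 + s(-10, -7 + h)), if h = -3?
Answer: I*√1678 ≈ 40.963*I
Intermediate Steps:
U(f) = f*(-1 + f)
s(p, B) = 15*p + B*p*(-1 + p) (s(p, B) = 15*p + (p*(-1 + p))*B = 15*p + B*p*(-1 + p))
√(-1*428 + s(-10, -7 + h)) = √(-1*428 - 10*(15 + (-7 - 3)*(-1 - 10))) = √(-428 - 10*(15 - 10*(-11))) = √(-428 - 10*(15 + 110)) = √(-428 - 10*125) = √(-428 - 1250) = √(-1678) = I*√1678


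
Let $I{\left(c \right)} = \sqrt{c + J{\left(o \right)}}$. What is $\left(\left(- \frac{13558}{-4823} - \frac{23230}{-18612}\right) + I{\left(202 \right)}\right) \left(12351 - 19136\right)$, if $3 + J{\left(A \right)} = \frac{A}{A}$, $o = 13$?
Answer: $- \frac{1236158424005}{44882838} - 67850 \sqrt{2} \approx -1.235 \cdot 10^{5}$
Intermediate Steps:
$J{\left(A \right)} = -2$ ($J{\left(A \right)} = -3 + \frac{A}{A} = -3 + 1 = -2$)
$I{\left(c \right)} = \sqrt{-2 + c}$ ($I{\left(c \right)} = \sqrt{c - 2} = \sqrt{-2 + c}$)
$\left(\left(- \frac{13558}{-4823} - \frac{23230}{-18612}\right) + I{\left(202 \right)}\right) \left(12351 - 19136\right) = \left(\left(- \frac{13558}{-4823} - \frac{23230}{-18612}\right) + \sqrt{-2 + 202}\right) \left(12351 - 19136\right) = \left(\left(\left(-13558\right) \left(- \frac{1}{4823}\right) - - \frac{11615}{9306}\right) + \sqrt{200}\right) \left(12351 + \left(-21389 + 2253\right)\right) = \left(\left(\frac{13558}{4823} + \frac{11615}{9306}\right) + 10 \sqrt{2}\right) \left(12351 - 19136\right) = \left(\frac{182189893}{44882838} + 10 \sqrt{2}\right) \left(-6785\right) = - \frac{1236158424005}{44882838} - 67850 \sqrt{2}$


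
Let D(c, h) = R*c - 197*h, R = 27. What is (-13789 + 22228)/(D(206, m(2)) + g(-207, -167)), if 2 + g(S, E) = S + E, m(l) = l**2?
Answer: 2813/1466 ≈ 1.9188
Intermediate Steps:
g(S, E) = -2 + E + S (g(S, E) = -2 + (S + E) = -2 + (E + S) = -2 + E + S)
D(c, h) = -197*h + 27*c (D(c, h) = 27*c - 197*h = -197*h + 27*c)
(-13789 + 22228)/(D(206, m(2)) + g(-207, -167)) = (-13789 + 22228)/((-197*2**2 + 27*206) + (-2 - 167 - 207)) = 8439/((-197*4 + 5562) - 376) = 8439/((-788 + 5562) - 376) = 8439/(4774 - 376) = 8439/4398 = 8439*(1/4398) = 2813/1466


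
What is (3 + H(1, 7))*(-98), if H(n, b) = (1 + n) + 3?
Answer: -784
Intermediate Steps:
H(n, b) = 4 + n
(3 + H(1, 7))*(-98) = (3 + (4 + 1))*(-98) = (3 + 5)*(-98) = 8*(-98) = -784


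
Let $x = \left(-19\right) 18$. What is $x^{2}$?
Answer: $116964$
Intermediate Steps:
$x = -342$
$x^{2} = \left(-342\right)^{2} = 116964$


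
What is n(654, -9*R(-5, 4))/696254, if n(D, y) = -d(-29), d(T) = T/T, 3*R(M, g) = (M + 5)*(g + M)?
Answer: -1/696254 ≈ -1.4363e-6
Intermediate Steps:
R(M, g) = (5 + M)*(M + g)/3 (R(M, g) = ((M + 5)*(g + M))/3 = ((5 + M)*(M + g))/3 = (5 + M)*(M + g)/3)
d(T) = 1
n(D, y) = -1 (n(D, y) = -1*1 = -1)
n(654, -9*R(-5, 4))/696254 = -1/696254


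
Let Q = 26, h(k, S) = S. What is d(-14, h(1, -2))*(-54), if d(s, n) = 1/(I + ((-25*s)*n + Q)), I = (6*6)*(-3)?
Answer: 27/391 ≈ 0.069054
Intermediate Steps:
I = -108 (I = 36*(-3) = -108)
d(s, n) = 1/(-82 - 25*n*s) (d(s, n) = 1/(-108 + ((-25*s)*n + 26)) = 1/(-108 + (-25*n*s + 26)) = 1/(-108 + (26 - 25*n*s)) = 1/(-82 - 25*n*s))
d(-14, h(1, -2))*(-54) = -1/(82 + 25*(-2)*(-14))*(-54) = -1/(82 + 700)*(-54) = -1/782*(-54) = 27/391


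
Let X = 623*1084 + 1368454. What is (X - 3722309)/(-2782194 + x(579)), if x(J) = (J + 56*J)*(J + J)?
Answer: -1678523/35435280 ≈ -0.047369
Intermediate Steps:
X = 2043786 (X = 675332 + 1368454 = 2043786)
x(J) = 114*J² (x(J) = (57*J)*(2*J) = 114*J²)
(X - 3722309)/(-2782194 + x(579)) = (2043786 - 3722309)/(-2782194 + 114*579²) = -1678523/(-2782194 + 114*335241) = -1678523/(-2782194 + 38217474) = -1678523/35435280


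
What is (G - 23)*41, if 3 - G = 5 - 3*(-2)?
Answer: -1271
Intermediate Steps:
G = -8 (G = 3 - (5 - 3*(-2)) = 3 - (5 + 6) = 3 - 1*11 = 3 - 11 = -8)
(G - 23)*41 = (-8 - 23)*41 = -31*41 = -1271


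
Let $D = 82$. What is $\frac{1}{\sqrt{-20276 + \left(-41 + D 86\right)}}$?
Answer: $- \frac{i \sqrt{13265}}{13265} \approx - 0.0086825 i$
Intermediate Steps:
$\frac{1}{\sqrt{-20276 + \left(-41 + D 86\right)}} = \frac{1}{\sqrt{-20276 + \left(-41 + 82 \cdot 86\right)}} = \frac{1}{\sqrt{-20276 + \left(-41 + 7052\right)}} = \frac{1}{\sqrt{-20276 + 7011}} = \frac{1}{\sqrt{-13265}} = \frac{1}{i \sqrt{13265}} = - \frac{i \sqrt{13265}}{13265}$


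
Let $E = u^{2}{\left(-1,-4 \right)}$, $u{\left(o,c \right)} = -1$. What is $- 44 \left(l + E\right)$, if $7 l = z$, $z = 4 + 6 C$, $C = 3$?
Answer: $- \frac{1276}{7} \approx -182.29$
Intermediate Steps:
$z = 22$ ($z = 4 + 6 \cdot 3 = 4 + 18 = 22$)
$l = \frac{22}{7}$ ($l = \frac{1}{7} \cdot 22 = \frac{22}{7} \approx 3.1429$)
$E = 1$ ($E = \left(-1\right)^{2} = 1$)
$- 44 \left(l + E\right) = - 44 \left(\frac{22}{7} + 1\right) = \left(-44\right) \frac{29}{7} = - \frac{1276}{7}$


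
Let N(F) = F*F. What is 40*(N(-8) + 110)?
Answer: 6960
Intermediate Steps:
N(F) = F²
40*(N(-8) + 110) = 40*((-8)² + 110) = 40*(64 + 110) = 40*174 = 6960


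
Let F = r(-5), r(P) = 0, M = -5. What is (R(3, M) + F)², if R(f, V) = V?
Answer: 25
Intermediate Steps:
F = 0
(R(3, M) + F)² = (-5 + 0)² = (-5)² = 25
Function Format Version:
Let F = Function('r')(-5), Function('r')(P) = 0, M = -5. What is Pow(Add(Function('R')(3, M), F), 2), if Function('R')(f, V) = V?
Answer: 25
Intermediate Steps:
F = 0
Pow(Add(Function('R')(3, M), F), 2) = Pow(Add(-5, 0), 2) = Pow(-5, 2) = 25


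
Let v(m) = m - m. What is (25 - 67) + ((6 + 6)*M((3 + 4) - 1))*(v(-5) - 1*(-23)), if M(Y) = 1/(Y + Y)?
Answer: -19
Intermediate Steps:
v(m) = 0
M(Y) = 1/(2*Y)
(25 - 67) + ((6 + 6)*M((3 + 4) - 1))*(v(-5) - 1*(-23)) = (25 - 67) + ((6 + 6)*(1/(2*((3 + 4) - 1))))*(0 - 1*(-23)) = -42 + (12*(1/(2*(7 - 1))))*(0 + 23) = -42 + (12*((1/2)/6))*23 = -42 + (12*((1/2)*(1/6)))*23 = -42 + (12*(1/12))*23 = -42 + 1*23 = -42 + 23 = -19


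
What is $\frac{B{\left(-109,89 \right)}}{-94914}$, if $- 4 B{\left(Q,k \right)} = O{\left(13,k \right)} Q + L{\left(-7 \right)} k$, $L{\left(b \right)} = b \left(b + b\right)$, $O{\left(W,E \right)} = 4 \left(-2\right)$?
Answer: $\frac{533}{21092} \approx 0.02527$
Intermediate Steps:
$O{\left(W,E \right)} = -8$
$L{\left(b \right)} = 2 b^{2}$ ($L{\left(b \right)} = b 2 b = 2 b^{2}$)
$B{\left(Q,k \right)} = 2 Q - \frac{49 k}{2}$ ($B{\left(Q,k \right)} = - \frac{- 8 Q + 2 \left(-7\right)^{2} k}{4} = - \frac{- 8 Q + 2 \cdot 49 k}{4} = - \frac{- 8 Q + 98 k}{4} = 2 Q - \frac{49 k}{2}$)
$\frac{B{\left(-109,89 \right)}}{-94914} = \frac{2 \left(-109\right) - \frac{4361}{2}}{-94914} = \left(-218 - \frac{4361}{2}\right) \left(- \frac{1}{94914}\right) = \left(- \frac{4797}{2}\right) \left(- \frac{1}{94914}\right) = \frac{533}{21092}$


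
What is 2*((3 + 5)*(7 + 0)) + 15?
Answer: 127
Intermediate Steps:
2*((3 + 5)*(7 + 0)) + 15 = 2*(8*7) + 15 = 2*56 + 15 = 112 + 15 = 127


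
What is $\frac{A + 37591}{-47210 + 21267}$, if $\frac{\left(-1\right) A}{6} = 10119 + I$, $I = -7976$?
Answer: $- \frac{24733}{25943} \approx -0.95336$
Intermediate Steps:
$A = -12858$ ($A = - 6 \left(10119 - 7976\right) = \left(-6\right) 2143 = -12858$)
$\frac{A + 37591}{-47210 + 21267} = \frac{-12858 + 37591}{-47210 + 21267} = \frac{24733}{-25943} = 24733 \left(- \frac{1}{25943}\right) = - \frac{24733}{25943}$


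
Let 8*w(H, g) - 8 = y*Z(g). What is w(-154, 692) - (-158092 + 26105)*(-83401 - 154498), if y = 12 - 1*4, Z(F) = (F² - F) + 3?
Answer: -31399097137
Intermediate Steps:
Z(F) = 3 + F² - F
y = 8 (y = 12 - 4 = 8)
w(H, g) = 4 + g² - g (w(H, g) = 1 + (8*(3 + g² - g))/8 = 1 + (24 - 8*g + 8*g²)/8 = 1 + (3 + g² - g) = 4 + g² - g)
w(-154, 692) - (-158092 + 26105)*(-83401 - 154498) = (4 + 692² - 1*692) - (-158092 + 26105)*(-83401 - 154498) = (4 + 478864 - 692) - (-131987)*(-237899) = 478176 - 1*31399575313 = 478176 - 31399575313 = -31399097137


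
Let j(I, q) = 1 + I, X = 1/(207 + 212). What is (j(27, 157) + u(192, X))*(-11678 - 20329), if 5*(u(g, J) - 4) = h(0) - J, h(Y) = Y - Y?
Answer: -2145717273/2095 ≈ -1.0242e+6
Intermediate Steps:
h(Y) = 0
X = 1/419 ≈ 0.0023866
u(g, J) = 4 - J/5 (u(g, J) = 4 + (0 - J)/5 = 4 + (-J)/5 = 4 - J/5)
(j(27, 157) + u(192, X))*(-11678 - 20329) = ((1 + 27) + (4 - ⅕*1/419))*(-11678 - 20329) = (28 + (4 - 1/2095))*(-32007) = (28 + 8379/2095)*(-32007) = (67039/2095)*(-32007) = -2145717273/2095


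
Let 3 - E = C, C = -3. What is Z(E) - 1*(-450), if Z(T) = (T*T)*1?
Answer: 486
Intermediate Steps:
E = 6 (E = 3 - 1*(-3) = 3 + 3 = 6)
Z(T) = T**2 (Z(T) = T**2*1 = T**2)
Z(E) - 1*(-450) = 6**2 - 1*(-450) = 36 + 450 = 486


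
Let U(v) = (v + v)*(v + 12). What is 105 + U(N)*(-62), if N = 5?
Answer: -10435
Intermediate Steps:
U(v) = 2*v*(12 + v) (U(v) = (2*v)*(12 + v) = 2*v*(12 + v))
105 + U(N)*(-62) = 105 + (2*5*(12 + 5))*(-62) = 105 + (2*5*17)*(-62) = 105 + 170*(-62) = 105 - 10540 = -10435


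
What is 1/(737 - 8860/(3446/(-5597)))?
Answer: 1723/26064561 ≈ 6.6105e-5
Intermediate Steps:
1/(737 - 8860/(3446/(-5597))) = 1/(737 - 8860/(3446*(-1/5597))) = 1/(737 - 8860/(-3446/5597)) = 1/(737 - 8860*(-5597/3446)) = 1/(737 + 24794710/1723) = 1/(26064561/1723) = 1723/26064561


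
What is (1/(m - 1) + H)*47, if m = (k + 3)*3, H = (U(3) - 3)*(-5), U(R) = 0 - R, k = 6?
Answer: 36707/26 ≈ 1411.8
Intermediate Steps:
U(R) = -R
H = 30 (H = (-1*3 - 3)*(-5) = (-3 - 3)*(-5) = -6*(-5) = 30)
m = 27 (m = (6 + 3)*3 = 9*3 = 27)
(1/(m - 1) + H)*47 = (1/(27 - 1) + 30)*47 = (1/26 + 30)*47 = (781/26)*47 = 36707/26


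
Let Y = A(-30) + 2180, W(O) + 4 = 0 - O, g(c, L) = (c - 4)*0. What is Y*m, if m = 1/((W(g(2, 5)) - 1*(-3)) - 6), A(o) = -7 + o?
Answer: -2143/7 ≈ -306.14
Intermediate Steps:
g(c, L) = 0 (g(c, L) = (-4 + c)*0 = 0)
W(O) = -4 - O (W(O) = -4 + (0 - O) = -4 - O)
Y = 2143 (Y = (-7 - 30) + 2180 = -37 + 2180 = 2143)
m = -1/7 (m = 1/(((-4 - 1*0) - 1*(-3)) - 6) = 1/(((-4 + 0) + 3) - 6) = 1/((-4 + 3) - 6) = 1/(-1 - 6) = 1/(-7) = -1/7 ≈ -0.14286)
Y*m = 2143*(-1/7) = -2143/7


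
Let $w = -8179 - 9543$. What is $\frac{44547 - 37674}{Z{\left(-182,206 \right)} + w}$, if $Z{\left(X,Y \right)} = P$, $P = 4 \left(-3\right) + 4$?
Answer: $- \frac{2291}{5910} \approx -0.38765$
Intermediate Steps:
$w = -17722$ ($w = -8179 - 9543 = -17722$)
$P = -8$ ($P = -12 + 4 = -8$)
$Z{\left(X,Y \right)} = -8$
$\frac{44547 - 37674}{Z{\left(-182,206 \right)} + w} = \frac{44547 - 37674}{-8 - 17722} = \frac{6873}{-17730} = 6873 \left(- \frac{1}{17730}\right) = - \frac{2291}{5910}$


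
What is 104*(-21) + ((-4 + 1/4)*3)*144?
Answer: -3804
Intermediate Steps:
104*(-21) + ((-4 + 1/4)*3)*144 = -2184 + ((-4 + ¼)*3)*144 = -2184 - 15/4*3*144 = -2184 - 45/4*144 = -2184 - 1620 = -3804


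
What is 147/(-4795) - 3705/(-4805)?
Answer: 487404/658285 ≈ 0.74041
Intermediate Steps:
147/(-4795) - 3705/(-4805) = 147*(-1/4795) - 3705*(-1/4805) = -21/685 + 741/961 = 487404/658285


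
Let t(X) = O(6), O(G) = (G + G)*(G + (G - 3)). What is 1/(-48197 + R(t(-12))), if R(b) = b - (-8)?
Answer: -1/48081 ≈ -2.0798e-5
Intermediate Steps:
O(G) = 2*G*(-3 + 2*G) (O(G) = (2*G)*(G + (-3 + G)) = (2*G)*(-3 + 2*G) = 2*G*(-3 + 2*G))
t(X) = 108 (t(X) = 2*6*(-3 + 2*6) = 2*6*(-3 + 12) = 2*6*9 = 108)
R(b) = 8 + b (R(b) = b - 1*(-8) = b + 8 = 8 + b)
1/(-48197 + R(t(-12))) = 1/(-48197 + (8 + 108)) = 1/(-48197 + 116) = 1/(-48081) = -1/48081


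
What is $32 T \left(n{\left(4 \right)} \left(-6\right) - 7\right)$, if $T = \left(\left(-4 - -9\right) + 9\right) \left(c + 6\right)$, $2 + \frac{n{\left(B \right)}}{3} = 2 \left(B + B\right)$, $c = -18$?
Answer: $1392384$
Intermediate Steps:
$n{\left(B \right)} = -6 + 12 B$ ($n{\left(B \right)} = -6 + 3 \cdot 2 \left(B + B\right) = -6 + 3 \cdot 2 \cdot 2 B = -6 + 3 \cdot 4 B = -6 + 12 B$)
$T = -168$ ($T = \left(\left(-4 - -9\right) + 9\right) \left(-18 + 6\right) = \left(\left(-4 + 9\right) + 9\right) \left(-12\right) = \left(5 + 9\right) \left(-12\right) = 14 \left(-12\right) = -168$)
$32 T \left(n{\left(4 \right)} \left(-6\right) - 7\right) = 32 \left(-168\right) \left(\left(-6 + 12 \cdot 4\right) \left(-6\right) - 7\right) = - 5376 \left(\left(-6 + 48\right) \left(-6\right) - 7\right) = - 5376 \left(42 \left(-6\right) - 7\right) = - 5376 \left(-252 - 7\right) = \left(-5376\right) \left(-259\right) = 1392384$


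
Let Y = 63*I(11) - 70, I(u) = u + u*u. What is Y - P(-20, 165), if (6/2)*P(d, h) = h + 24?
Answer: 8183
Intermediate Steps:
I(u) = u + u²
P(d, h) = 8 + h/3 (P(d, h) = (h + 24)/3 = (24 + h)/3 = 8 + h/3)
Y = 8246 (Y = 63*(11*(1 + 11)) - 70 = 63*(11*12) - 70 = 63*132 - 70 = 8316 - 70 = 8246)
Y - P(-20, 165) = 8246 - (8 + (⅓)*165) = 8246 - (8 + 55) = 8246 - 1*63 = 8246 - 63 = 8183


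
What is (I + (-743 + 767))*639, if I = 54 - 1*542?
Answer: -296496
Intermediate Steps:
I = -488 (I = 54 - 542 = -488)
(I + (-743 + 767))*639 = (-488 + (-743 + 767))*639 = (-488 + 24)*639 = -464*639 = -296496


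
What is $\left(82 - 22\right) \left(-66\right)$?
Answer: $-3960$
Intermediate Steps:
$\left(82 - 22\right) \left(-66\right) = 60 \left(-66\right) = -3960$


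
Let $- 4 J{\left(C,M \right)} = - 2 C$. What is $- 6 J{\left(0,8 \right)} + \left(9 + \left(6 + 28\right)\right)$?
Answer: $43$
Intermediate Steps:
$J{\left(C,M \right)} = \frac{C}{2}$ ($J{\left(C,M \right)} = - \frac{\left(-2\right) C}{4} = \frac{C}{2}$)
$- 6 J{\left(0,8 \right)} + \left(9 + \left(6 + 28\right)\right) = - 6 \cdot \frac{1}{2} \cdot 0 + \left(9 + \left(6 + 28\right)\right) = \left(-6\right) 0 + \left(9 + 34\right) = 0 + 43 = 43$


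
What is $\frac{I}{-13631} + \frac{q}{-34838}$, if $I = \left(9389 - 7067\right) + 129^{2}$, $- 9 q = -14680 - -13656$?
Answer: $- \frac{69298315}{49696407} \approx -1.3944$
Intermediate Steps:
$q = \frac{1024}{9}$ ($q = - \frac{-14680 - -13656}{9} = - \frac{-14680 + 13656}{9} = \left(- \frac{1}{9}\right) \left(-1024\right) = \frac{1024}{9} \approx 113.78$)
$I = 18963$ ($I = 2322 + 16641 = 18963$)
$\frac{I}{-13631} + \frac{q}{-34838} = \frac{18963}{-13631} + \frac{1024}{9 \left(-34838\right)} = 18963 \left(- \frac{1}{13631}\right) + \frac{1024}{9} \left(- \frac{1}{34838}\right) = - \frac{441}{317} - \frac{512}{156771} = - \frac{69298315}{49696407}$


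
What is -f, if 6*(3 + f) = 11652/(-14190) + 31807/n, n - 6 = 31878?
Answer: 1343997053/452433960 ≈ 2.9706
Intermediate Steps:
n = 31884 (n = 6 + 31878 = 31884)
f = -1343997053/452433960 (f = -3 + (11652/(-14190) + 31807/31884)/6 = -3 + (11652*(-1/14190) + 31807*(1/31884))/6 = -3 + (-1942/2365 + 31807/31884)/6 = -3 + (⅙)*(13304827/75405660) = -3 + 13304827/452433960 = -1343997053/452433960 ≈ -2.9706)
-f = -1*(-1343997053/452433960) = 1343997053/452433960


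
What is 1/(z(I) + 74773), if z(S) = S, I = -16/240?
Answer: 15/1121594 ≈ 1.3374e-5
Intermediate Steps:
I = -1/15 (I = -16*1/240 = -1/15 ≈ -0.066667)
1/(z(I) + 74773) = 1/(-1/15 + 74773) = 1/(1121594/15) = 15/1121594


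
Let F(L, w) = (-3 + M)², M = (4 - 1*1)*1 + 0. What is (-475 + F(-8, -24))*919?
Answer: -436525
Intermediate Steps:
M = 3 (M = (4 - 1)*1 + 0 = 3*1 + 0 = 3 + 0 = 3)
F(L, w) = 0 (F(L, w) = (-3 + 3)² = 0² = 0)
(-475 + F(-8, -24))*919 = (-475 + 0)*919 = -475*919 = -436525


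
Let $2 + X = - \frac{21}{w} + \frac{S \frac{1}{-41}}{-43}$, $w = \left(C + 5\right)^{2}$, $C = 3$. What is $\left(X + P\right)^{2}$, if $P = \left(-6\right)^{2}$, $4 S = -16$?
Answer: $\frac{14432469382081}{12731060224} \approx 1133.6$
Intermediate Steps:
$S = -4$ ($S = \frac{1}{4} \left(-16\right) = -4$)
$w = 64$ ($w = \left(3 + 5\right)^{2} = 8^{2} = 64$)
$X = - \frac{262943}{112832}$ ($X = -2 - \left(\frac{21}{64} - \frac{\left(-4\right) \frac{1}{-41}}{-43}\right) = -2 - \left(\frac{21}{64} - \left(-4\right) \left(- \frac{1}{41}\right) \left(- \frac{1}{43}\right)\right) = -2 + \left(- \frac{21}{64} + \frac{4}{41} \left(- \frac{1}{43}\right)\right) = -2 - \frac{37279}{112832} = - \frac{262943}{112832} \approx -2.3304$)
$P = 36$
$\left(X + P\right)^{2} = \left(- \frac{262943}{112832} + 36\right)^{2} = \left(\frac{3799009}{112832}\right)^{2} = \frac{14432469382081}{12731060224}$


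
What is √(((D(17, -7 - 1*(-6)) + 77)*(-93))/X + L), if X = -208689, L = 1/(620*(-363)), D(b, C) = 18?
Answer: √21437260575450915/711629490 ≈ 0.20575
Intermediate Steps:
L = -1/225060 (L = 1/(-225060) = -1/225060 ≈ -4.4433e-6)
√(((D(17, -7 - 1*(-6)) + 77)*(-93))/X + L) = √(((18 + 77)*(-93))/(-208689) - 1/225060) = √((95*(-93))*(-1/208689) - 1/225060) = √(-8835*(-1/208689) - 1/225060) = √(2945/69563 - 1/225060) = √(662732137/15655848780) = √21437260575450915/711629490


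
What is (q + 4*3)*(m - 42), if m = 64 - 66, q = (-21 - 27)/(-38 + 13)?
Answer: -15312/25 ≈ -612.48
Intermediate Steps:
q = 48/25 (q = -48/(-25) = -48*(-1/25) = 48/25 ≈ 1.9200)
m = -2
(q + 4*3)*(m - 42) = (48/25 + 4*3)*(-2 - 42) = (48/25 + 12)*(-44) = (348/25)*(-44) = -15312/25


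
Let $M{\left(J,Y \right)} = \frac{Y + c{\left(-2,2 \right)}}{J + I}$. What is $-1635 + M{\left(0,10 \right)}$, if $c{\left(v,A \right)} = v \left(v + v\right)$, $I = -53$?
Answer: $- \frac{86673}{53} \approx -1635.3$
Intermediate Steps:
$c{\left(v,A \right)} = 2 v^{2}$ ($c{\left(v,A \right)} = v 2 v = 2 v^{2}$)
$M{\left(J,Y \right)} = \frac{8 + Y}{-53 + J}$ ($M{\left(J,Y \right)} = \frac{Y + 2 \left(-2\right)^{2}}{J - 53} = \frac{Y + 2 \cdot 4}{-53 + J} = \frac{Y + 8}{-53 + J} = \frac{8 + Y}{-53 + J}$)
$-1635 + M{\left(0,10 \right)} = -1635 + \frac{8 + 10}{-53 + 0} = -1635 + \frac{1}{-53} \cdot 18 = -1635 - \frac{18}{53} = - \frac{86673}{53}$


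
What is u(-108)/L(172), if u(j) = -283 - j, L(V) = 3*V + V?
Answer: -175/688 ≈ -0.25436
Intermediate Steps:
L(V) = 4*V
u(-108)/L(172) = (-283 - 1*(-108))/((4*172)) = (-283 + 108)/688 = -175*1/688 = -175/688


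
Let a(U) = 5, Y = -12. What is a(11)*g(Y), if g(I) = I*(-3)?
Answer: 180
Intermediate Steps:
g(I) = -3*I
a(11)*g(Y) = 5*(-3*(-12)) = 5*36 = 180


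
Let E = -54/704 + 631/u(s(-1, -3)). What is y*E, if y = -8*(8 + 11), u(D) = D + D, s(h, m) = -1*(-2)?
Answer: -1054519/44 ≈ -23966.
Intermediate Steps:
s(h, m) = 2
u(D) = 2*D
y = -152 (y = -8*19 = -152)
E = 55501/352 (E = -54/704 + 631/((2*2)) = -54*1/704 + 631/4 = -27/352 + 631*(¼) = -27/352 + 631/4 = 55501/352 ≈ 157.67)
y*E = -152*55501/352 = -1054519/44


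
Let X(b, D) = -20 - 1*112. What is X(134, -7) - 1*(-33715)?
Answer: 33583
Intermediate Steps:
X(b, D) = -132 (X(b, D) = -20 - 112 = -132)
X(134, -7) - 1*(-33715) = -132 - 1*(-33715) = -132 + 33715 = 33583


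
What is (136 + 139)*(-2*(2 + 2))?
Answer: -2200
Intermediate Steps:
(136 + 139)*(-2*(2 + 2)) = 275*(-2*4) = 275*(-8) = -2200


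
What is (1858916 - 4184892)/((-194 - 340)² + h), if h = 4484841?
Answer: -2325976/4769997 ≈ -0.48763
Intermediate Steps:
(1858916 - 4184892)/((-194 - 340)² + h) = (1858916 - 4184892)/((-194 - 340)² + 4484841) = -2325976/((-534)² + 4484841) = -2325976/(285156 + 4484841) = -2325976/4769997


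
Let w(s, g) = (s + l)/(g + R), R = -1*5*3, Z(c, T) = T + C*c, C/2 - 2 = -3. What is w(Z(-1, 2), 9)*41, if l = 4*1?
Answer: -164/3 ≈ -54.667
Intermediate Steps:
C = -2 (C = 4 + 2*(-3) = 4 - 6 = -2)
l = 4
Z(c, T) = T - 2*c
R = -15 (R = -5*3 = -15)
w(s, g) = (4 + s)/(-15 + g) (w(s, g) = (s + 4)/(g - 15) = (4 + s)/(-15 + g))
w(Z(-1, 2), 9)*41 = ((4 + (2 - 2*(-1)))/(-15 + 9))*41 = ((4 + (2 + 2))/(-6))*41 = -(4 + 4)/6*41 = -1/6*8*41 = -4/3*41 = -164/3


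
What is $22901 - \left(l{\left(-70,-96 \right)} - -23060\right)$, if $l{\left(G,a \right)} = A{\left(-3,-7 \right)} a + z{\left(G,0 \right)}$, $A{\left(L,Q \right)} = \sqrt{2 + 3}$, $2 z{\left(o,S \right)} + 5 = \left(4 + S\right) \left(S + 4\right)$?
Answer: $- \frac{329}{2} + 96 \sqrt{5} \approx 50.163$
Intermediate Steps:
$z{\left(o,S \right)} = - \frac{5}{2} + \frac{\left(4 + S\right)^{2}}{2}$ ($z{\left(o,S \right)} = - \frac{5}{2} + \frac{\left(4 + S\right) \left(S + 4\right)}{2} = - \frac{5}{2} + \frac{\left(4 + S\right) \left(4 + S\right)}{2} = - \frac{5}{2} + \frac{\left(4 + S\right)^{2}}{2}$)
$A{\left(L,Q \right)} = \sqrt{5}$
$l{\left(G,a \right)} = \frac{11}{2} + a \sqrt{5}$ ($l{\left(G,a \right)} = \sqrt{5} a - \left(\frac{5}{2} - \frac{\left(4 + 0\right)^{2}}{2}\right) = a \sqrt{5} - \left(\frac{5}{2} - \frac{4^{2}}{2}\right) = a \sqrt{5} + \left(- \frac{5}{2} + \frac{1}{2} \cdot 16\right) = a \sqrt{5} + \left(- \frac{5}{2} + 8\right) = a \sqrt{5} + \frac{11}{2} = \frac{11}{2} + a \sqrt{5}$)
$22901 - \left(l{\left(-70,-96 \right)} - -23060\right) = 22901 - \left(\left(\frac{11}{2} - 96 \sqrt{5}\right) - -23060\right) = 22901 - \left(\left(\frac{11}{2} - 96 \sqrt{5}\right) + 23060\right) = 22901 - \left(\frac{46131}{2} - 96 \sqrt{5}\right) = - \frac{329}{2} + 96 \sqrt{5}$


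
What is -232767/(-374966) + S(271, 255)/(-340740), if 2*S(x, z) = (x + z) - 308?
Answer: 39636078143/63882957420 ≈ 0.62045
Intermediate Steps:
S(x, z) = -154 + x/2 + z/2 (S(x, z) = ((x + z) - 308)/2 = (-308 + x + z)/2 = -154 + x/2 + z/2)
-232767/(-374966) + S(271, 255)/(-340740) = -232767/(-374966) + (-154 + (1/2)*271 + (1/2)*255)/(-340740) = -232767*(-1/374966) + (-154 + 271/2 + 255/2)*(-1/340740) = 232767/374966 + 109*(-1/340740) = 232767/374966 - 109/340740 = 39636078143/63882957420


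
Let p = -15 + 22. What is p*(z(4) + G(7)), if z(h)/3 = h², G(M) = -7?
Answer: 287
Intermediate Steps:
p = 7
z(h) = 3*h²
p*(z(4) + G(7)) = 7*(3*4² - 7) = 7*(3*16 - 7) = 7*(48 - 7) = 7*41 = 287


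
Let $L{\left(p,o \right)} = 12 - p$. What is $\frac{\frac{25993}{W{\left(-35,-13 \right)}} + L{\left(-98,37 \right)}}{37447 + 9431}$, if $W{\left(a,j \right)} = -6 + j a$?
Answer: $\frac{75383}{21048222} \approx 0.0035814$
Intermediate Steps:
$W{\left(a,j \right)} = -6 + a j$
$\frac{\frac{25993}{W{\left(-35,-13 \right)}} + L{\left(-98,37 \right)}}{37447 + 9431} = \frac{\frac{25993}{-6 - -455} + \left(12 - -98\right)}{37447 + 9431} = \frac{\frac{25993}{-6 + 455} + \left(12 + 98\right)}{46878} = \left(\frac{25993}{449} + 110\right) \frac{1}{46878} = \frac{75383}{449} \cdot \frac{1}{46878} = \frac{75383}{21048222}$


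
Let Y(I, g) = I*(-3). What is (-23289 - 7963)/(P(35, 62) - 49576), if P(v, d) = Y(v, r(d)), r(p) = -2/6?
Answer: 31252/49681 ≈ 0.62905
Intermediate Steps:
r(p) = -1/3 (r(p) = -2*1/6 = -1/3)
Y(I, g) = -3*I
P(v, d) = -3*v
(-23289 - 7963)/(P(35, 62) - 49576) = (-23289 - 7963)/(-3*35 - 49576) = -31252/(-105 - 49576) = -31252/(-49681) = -31252*(-1/49681) = 31252/49681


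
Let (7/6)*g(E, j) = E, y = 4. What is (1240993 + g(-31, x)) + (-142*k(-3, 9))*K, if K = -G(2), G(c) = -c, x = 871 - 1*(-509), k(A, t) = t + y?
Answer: 8660921/7 ≈ 1.2373e+6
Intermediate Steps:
k(A, t) = 4 + t (k(A, t) = t + 4 = 4 + t)
x = 1380 (x = 871 + 509 = 1380)
g(E, j) = 6*E/7
K = 2 (K = -(-1)*2 = -1*(-2) = 2)
(1240993 + g(-31, x)) + (-142*k(-3, 9))*K = (1240993 + (6/7)*(-31)) - 142*(4 + 9)*2 = (1240993 - 186/7) - 142*13*2 = 8686765/7 - 1846*2 = 8686765/7 - 3692 = 8660921/7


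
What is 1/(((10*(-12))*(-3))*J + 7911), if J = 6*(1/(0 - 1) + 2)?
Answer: 1/10071 ≈ 9.9295e-5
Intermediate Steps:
J = 6 (J = 6*(1/(-1) + 2) = 6*(-1 + 2) = 6*1 = 6)
1/(((10*(-12))*(-3))*J + 7911) = 1/(((10*(-12))*(-3))*6 + 7911) = 1/(-120*(-3)*6 + 7911) = 1/(360*6 + 7911) = 1/(2160 + 7911) = 1/10071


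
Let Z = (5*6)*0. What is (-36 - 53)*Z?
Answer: 0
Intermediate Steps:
Z = 0 (Z = 30*0 = 0)
(-36 - 53)*Z = (-36 - 53)*0 = -89*0 = 0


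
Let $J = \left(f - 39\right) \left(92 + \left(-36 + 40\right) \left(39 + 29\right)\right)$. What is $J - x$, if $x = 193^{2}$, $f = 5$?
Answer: $-49625$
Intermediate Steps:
$x = 37249$
$J = -12376$ ($J = \left(5 - 39\right) \left(92 + \left(-36 + 40\right) \left(39 + 29\right)\right) = - 34 \left(92 + 4 \cdot 68\right) = - 34 \left(92 + 272\right) = \left(-34\right) 364 = -12376$)
$J - x = -12376 - 37249 = -49625$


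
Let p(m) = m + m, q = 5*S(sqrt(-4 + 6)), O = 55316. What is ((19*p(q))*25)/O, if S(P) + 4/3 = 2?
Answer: 2375/41487 ≈ 0.057247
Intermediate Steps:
S(P) = 2/3 (S(P) = -4/3 + 2 = 2/3)
q = 10/3 (q = 5*(2/3) = 10/3 ≈ 3.3333)
p(m) = 2*m
((19*p(q))*25)/O = ((19*(2*(10/3)))*25)/55316 = ((19*(20/3))*25)*(1/55316) = ((380/3)*25)*(1/55316) = (9500/3)*(1/55316) = 2375/41487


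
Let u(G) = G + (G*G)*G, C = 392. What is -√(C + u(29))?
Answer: -√24810 ≈ -157.51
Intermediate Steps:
u(G) = G + G³ (u(G) = G + G²*G = G + G³)
-√(C + u(29)) = -√(392 + (29 + 29³)) = -√(392 + (29 + 24389)) = -√(392 + 24418) = -√24810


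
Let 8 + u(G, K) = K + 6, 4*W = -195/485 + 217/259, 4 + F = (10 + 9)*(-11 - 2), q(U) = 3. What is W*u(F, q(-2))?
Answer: 391/3589 ≈ 0.10894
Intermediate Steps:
F = -251 (F = -4 + (10 + 9)*(-11 - 2) = -4 + 19*(-13) = -4 - 247 = -251)
W = 391/3589 (W = (-195/485 + 217/259)/4 = (-195*1/485 + 217*(1/259))/4 = (-39/97 + 31/37)/4 = (1/4)*(1564/3589) = 391/3589 ≈ 0.10894)
u(G, K) = -2 + K (u(G, K) = -8 + (K + 6) = -8 + (6 + K) = -2 + K)
W*u(F, q(-2)) = 391*(-2 + 3)/3589 = (391/3589)*1 = 391/3589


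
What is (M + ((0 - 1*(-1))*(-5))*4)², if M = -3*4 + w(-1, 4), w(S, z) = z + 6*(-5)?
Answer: 3364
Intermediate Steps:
w(S, z) = -30 + z (w(S, z) = z - 30 = -30 + z)
M = -38 (M = -3*4 + (-30 + 4) = -12 - 26 = -38)
(M + ((0 - 1*(-1))*(-5))*4)² = (-38 + ((0 - 1*(-1))*(-5))*4)² = (-38 + ((0 + 1)*(-5))*4)² = (-38 + (1*(-5))*4)² = (-38 - 5*4)² = (-38 - 20)² = (-58)² = 3364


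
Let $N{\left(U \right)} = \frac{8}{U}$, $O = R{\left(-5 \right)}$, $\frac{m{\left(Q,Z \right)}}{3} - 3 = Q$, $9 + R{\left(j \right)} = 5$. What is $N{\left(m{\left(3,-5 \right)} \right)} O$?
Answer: $- \frac{16}{9} \approx -1.7778$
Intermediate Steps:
$R{\left(j \right)} = -4$ ($R{\left(j \right)} = -9 + 5 = -4$)
$m{\left(Q,Z \right)} = 9 + 3 Q$
$O = -4$
$N{\left(m{\left(3,-5 \right)} \right)} O = \frac{8}{9 + 3 \cdot 3} \left(-4\right) = \frac{8}{9 + 9} \left(-4\right) = \frac{8}{18} \left(-4\right) = 8 \cdot \frac{1}{18} \left(-4\right) = \frac{4}{9} \left(-4\right) = - \frac{16}{9}$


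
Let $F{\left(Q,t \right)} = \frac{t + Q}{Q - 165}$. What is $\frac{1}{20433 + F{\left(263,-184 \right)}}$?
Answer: $\frac{98}{2002513} \approx 4.8938 \cdot 10^{-5}$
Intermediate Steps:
$F{\left(Q,t \right)} = \frac{Q + t}{-165 + Q}$
$\frac{1}{20433 + F{\left(263,-184 \right)}} = \frac{1}{20433 + \frac{263 - 184}{-165 + 263}} = \frac{1}{20433 + \frac{1}{98} \cdot 79} = \frac{1}{20433 + \frac{79}{98}} = \frac{1}{\frac{2002513}{98}} = \frac{98}{2002513}$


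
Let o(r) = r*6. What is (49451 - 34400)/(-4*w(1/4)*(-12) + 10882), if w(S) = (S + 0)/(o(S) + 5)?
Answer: 195663/141490 ≈ 1.3829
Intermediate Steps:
o(r) = 6*r
w(S) = S/(5 + 6*S) (w(S) = (S + 0)/(6*S + 5) = S/(5 + 6*S))
(49451 - 34400)/(-4*w(1/4)*(-12) + 10882) = (49451 - 34400)/(-4/(4*(5 + 6/4))*(-12) + 10882) = 15051/(-1/(5 + 6*(¼))*(-12) + 10882) = 15051/(-1/(5 + 3/2)*(-12) + 10882) = 15051/(-1/13/2*(-12) + 10882) = 15051/(-2/13*(-12) + 10882) = 15051/(24/13 + 10882) = 15051/(141490/13) = 15051*(13/141490) = 195663/141490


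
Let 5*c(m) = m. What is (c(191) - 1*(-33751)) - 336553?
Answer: -1513819/5 ≈ -3.0276e+5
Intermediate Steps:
c(m) = m/5
(c(191) - 1*(-33751)) - 336553 = ((⅕)*191 - 1*(-33751)) - 336553 = (191/5 + 33751) - 336553 = 168946/5 - 336553 = -1513819/5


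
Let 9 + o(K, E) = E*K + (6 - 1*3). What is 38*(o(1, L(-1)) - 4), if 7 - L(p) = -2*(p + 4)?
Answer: 114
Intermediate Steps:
L(p) = 15 + 2*p (L(p) = 7 - (-2)*(p + 4) = 7 - (-2)*(4 + p) = 7 - (-8 - 2*p) = 7 + (8 + 2*p) = 15 + 2*p)
o(K, E) = -6 + E*K (o(K, E) = -9 + (E*K + (6 - 1*3)) = -9 + (E*K + (6 - 3)) = -9 + (E*K + 3) = -9 + (3 + E*K) = -6 + E*K)
38*(o(1, L(-1)) - 4) = 38*((-6 + (15 + 2*(-1))*1) - 4) = 38*((-6 + (15 - 2)*1) - 4) = 38*((-6 + 13*1) - 4) = 38*((-6 + 13) - 4) = 38*(7 - 4) = 38*3 = 114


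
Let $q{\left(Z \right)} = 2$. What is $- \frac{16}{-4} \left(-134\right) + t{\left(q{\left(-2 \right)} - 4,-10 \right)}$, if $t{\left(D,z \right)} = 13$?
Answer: $-523$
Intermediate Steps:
$- \frac{16}{-4} \left(-134\right) + t{\left(q{\left(-2 \right)} - 4,-10 \right)} = - \frac{16}{-4} \left(-134\right) + 13 = \left(-16\right) \left(- \frac{1}{4}\right) \left(-134\right) + 13 = 4 \left(-134\right) + 13 = -536 + 13 = -523$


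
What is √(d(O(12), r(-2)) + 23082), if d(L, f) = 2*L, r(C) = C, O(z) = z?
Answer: √23106 ≈ 152.01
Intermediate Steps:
√(d(O(12), r(-2)) + 23082) = √(2*12 + 23082) = √(24 + 23082) = √23106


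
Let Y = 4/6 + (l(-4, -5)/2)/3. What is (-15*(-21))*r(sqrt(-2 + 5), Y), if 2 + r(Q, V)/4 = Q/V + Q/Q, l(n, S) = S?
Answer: -1260 - 7560*sqrt(3) ≈ -14354.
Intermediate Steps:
Y = -1/6 (Y = 4/6 - 5/2/3 = 4*(1/6) - 5*1/2*(1/3) = 2/3 - 5/2*1/3 = 2/3 - 5/6 = -1/6 ≈ -0.16667)
r(Q, V) = -4 + 4*Q/V (r(Q, V) = -8 + 4*(Q/V + Q/Q) = -8 + 4*(Q/V + 1) = -8 + 4*(1 + Q/V) = -8 + (4 + 4*Q/V) = -4 + 4*Q/V)
(-15*(-21))*r(sqrt(-2 + 5), Y) = (-15*(-21))*(-4 + 4*sqrt(-2 + 5)/(-1/6)) = 315*(-4 + 4*sqrt(3)*(-6)) = 315*(-4 - 24*sqrt(3)) = -1260 - 7560*sqrt(3)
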